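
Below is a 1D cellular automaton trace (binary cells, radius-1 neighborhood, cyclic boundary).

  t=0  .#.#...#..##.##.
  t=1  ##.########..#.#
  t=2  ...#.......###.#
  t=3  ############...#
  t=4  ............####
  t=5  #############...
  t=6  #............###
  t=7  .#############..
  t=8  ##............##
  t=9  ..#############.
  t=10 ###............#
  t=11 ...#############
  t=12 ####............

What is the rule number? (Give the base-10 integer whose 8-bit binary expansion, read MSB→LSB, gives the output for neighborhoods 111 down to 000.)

31

  nb ###: next=.  (t=1,i=0, bit7=0)
  nb ##.: next=.  (t=0,i=11, bit6=0)
  nb #.#: next=.  (t=0,i=2, bit5=0)
  nb #..: next=#  (t=0,i=4, bit4=1)
  nb .##: next=#  (t=0,i=10, bit3=1)
  nb .#.: next=#  (t=0,i=1, bit2=1)
  nb ..#: next=#  (t=0,i=0, bit1=1)
  nb ...: next=#  (t=0,i=5, bit0=1)
  bits 00011111 = 31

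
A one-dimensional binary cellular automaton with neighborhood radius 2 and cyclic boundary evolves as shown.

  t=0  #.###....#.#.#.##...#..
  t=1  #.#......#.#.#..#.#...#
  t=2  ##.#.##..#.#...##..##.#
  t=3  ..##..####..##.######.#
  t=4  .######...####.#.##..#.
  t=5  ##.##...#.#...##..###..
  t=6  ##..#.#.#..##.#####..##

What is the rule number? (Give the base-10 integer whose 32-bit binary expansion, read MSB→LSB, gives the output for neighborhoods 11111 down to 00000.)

  nb #####: next=#  (t=3,i=17, bit31=1)
  nb ####.: next=.  (t=3,i=8, bit30=0)
  nb ###.#: next=.  (t=2,i=1, bit29=0)
  nb ###..: next=.  (t=0,i=4, bit28=0)
  nb ##.##: next=.  (t=2,i=21, bit27=0)
  nb ##.#.: next=#  (t=1,i=1, bit26=1)
  nb ##..#: next=#  (t=2,i=7, bit25=1)
  nb ##...: next=.  (t=0,i=5, bit24=0)
  nb #.###: next=#  (t=0,i=2, bit23=1)
  nb #.##.: next=.  (t=0,i=15, bit22=0)
  nb #.#.#: next=#  (t=0,i=11, bit21=1)
  nb #.#..: next=.  (t=1,i=2, bit20=0)
  nb #..##: next=#  (t=2,i=18, bit19=1)
  nb #..#.: next=#  (t=0,i=22, bit18=1)
  nb #...#: next=#  (t=0,i=18, bit17=1)
  nb #....: next=.  (t=0,i=6, bit16=0)
  nb .####: next=.  (t=3,i=7, bit15=0)
  nb .###.: next=.  (t=0,i=3, bit14=0)
  nb .##.#: next=#  (t=1,i=0, bit13=1)
  nb .##..: next=#  (t=0,i=16, bit12=1)
  nb .#.##: next=.  (t=0,i=1, bit11=0)
  nb .#.#.: next=.  (t=0,i=10, bit10=0)
  nb .#..#: next=.  (t=0,i=21, bit9=0)
  nb .#...: next=#  (t=1,i=3, bit8=1)
  nb ..###: next=#  (t=3,i=6, bit7=1)
  nb ..##.: next=#  (t=1,i=22, bit6=1)
  nb ..#.#: next=#  (t=0,i=0, bit5=1)
  nb ..#..: next=.  (t=0,i=20, bit4=0)
  nb ...##: next=.  (t=1,i=21, bit3=0)
  nb ...#.: next=.  (t=0,i=8, bit2=0)
  nb ....#: next=.  (t=0,i=7, bit1=0)
  nb .....: next=#  (t=1,i=5, bit0=1)
  bits 10000110101011100011000111100001 = 2259562977

2259562977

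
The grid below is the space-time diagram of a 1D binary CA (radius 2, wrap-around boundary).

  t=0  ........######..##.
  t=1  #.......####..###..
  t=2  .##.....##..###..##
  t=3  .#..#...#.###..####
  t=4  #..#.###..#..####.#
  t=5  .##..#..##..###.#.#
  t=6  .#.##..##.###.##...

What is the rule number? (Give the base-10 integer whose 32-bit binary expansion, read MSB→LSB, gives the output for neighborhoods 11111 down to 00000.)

  #####|#  b31=1 t=0,i=10
  ####.|.  b30=0 t=0,i=12
  ###.#|#  b29=1 t=3,i=18
  ###..|.  b28=0 t=0,i=13
  ##.##|.  b27=0 t=2,i=0
  ##.#.|#  b26=1 t=3,i=0
  ##..#|#  b25=1 t=0,i=14
  ##...|.  b24=0 t=0,i=18
  #.###|#  b23=1 t=3,i=10
  #.##.|#  b22=1 t=2,i=1
  #.#.#|.  b21=0 t=5,i=16
  #.#..|.  b20=0 t=3,i=1
  #..##|#  b19=1 t=0,i=15
  #..#.|#  b18=1 t=1,i=18
  #...#|#  b17=1 t=3,i=6
  #....|#  b16=1 t=0,i=0
  .####|#  b15=1 t=0,i=9
  .###.|.  b14=0 t=1,i=15
  .##.#|#  b13=1 t=2,i=18
  .##..|.  b12=0 t=0,i=17
  .#.##|.  b11=0 t=3,i=9
  .#.#.|.  b10=0 t=5,i=17
  .#..#|.  b9=0 t=3,i=2
  .#...|#  b8=1 t=1,i=1
  ..###|#  b7=1 t=0,i=8
  ..##.|#  b6=1 t=0,i=16
  ..#.#|.  b5=0 t=3,i=8
  ..#..|.  b4=0 t=1,i=0
  ...##|.  b3=0 t=0,i=7
  ...#.|#  b2=1 t=3,i=7
  ....#|.  b1=0 t=0,i=6
  .....|.  b0=0 t=0,i=1
  bits 10100110110011111010000111000100 = 2798625220

2798625220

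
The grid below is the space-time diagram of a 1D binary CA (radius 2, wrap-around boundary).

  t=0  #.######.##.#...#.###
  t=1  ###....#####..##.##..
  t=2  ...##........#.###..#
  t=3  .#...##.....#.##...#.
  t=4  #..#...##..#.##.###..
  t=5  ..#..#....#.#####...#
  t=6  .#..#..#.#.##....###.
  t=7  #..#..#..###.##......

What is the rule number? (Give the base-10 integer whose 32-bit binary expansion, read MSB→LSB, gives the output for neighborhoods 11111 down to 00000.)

  #####|.  b31=0 t=0,i=4
  ####.|.  b30=0 t=0,i=6
  ###.#|#  b29=1 t=0,i=0
  ###..|.  b28=0 t=1,i=2
  ##.##|#  b27=1 t=0,i=1
  ##.#.|#  b26=1 t=0,i=11
  ##..#|.  b25=0 t=1,i=12
  ##...|#  b24=1 t=1,i=3
  #.###|#  b23=1 t=0,i=2
  #.##.|#  b22=1 t=0,i=9
  #.#.#|#  b21=1 t=6,i=9
  #.#..|.  b20=0 t=0,i=12
  #..##|#  b19=1 t=1,i=13
  #..#.|#  b18=1 t=2,i=19
  #...#|#  b17=1 t=0,i=14
  #....|#  b16=1 t=1,i=4
  .####|.  b15=0 t=0,i=3
  .###.|.  b14=0 t=1,i=1
  .##.#|#  b13=1 t=0,i=10
  .##..|.  b12=0 t=1,i=18
  .#.##|#  b11=1 t=0,i=17
  .#.#.|.  b10=0 t=6,i=8
  .#..#|.  b9=0 t=3,i=20
  .#...|.  b8=0 t=0,i=13
  ..###|.  b7=0 t=1,i=0
  ..##.|.  b6=0 t=1,i=14
  ..#.#|.  b5=0 t=0,i=16
  ..#..|.  b4=0 t=2,i=20
  ...##|.  b3=0 t=1,i=6
  ...#.|#  b2=1 t=0,i=15
  ....#|.  b1=0 t=1,i=5
  .....|.  b0=0 t=2,i=7
  bits 00101101111011110010100000000100 = 770648068

770648068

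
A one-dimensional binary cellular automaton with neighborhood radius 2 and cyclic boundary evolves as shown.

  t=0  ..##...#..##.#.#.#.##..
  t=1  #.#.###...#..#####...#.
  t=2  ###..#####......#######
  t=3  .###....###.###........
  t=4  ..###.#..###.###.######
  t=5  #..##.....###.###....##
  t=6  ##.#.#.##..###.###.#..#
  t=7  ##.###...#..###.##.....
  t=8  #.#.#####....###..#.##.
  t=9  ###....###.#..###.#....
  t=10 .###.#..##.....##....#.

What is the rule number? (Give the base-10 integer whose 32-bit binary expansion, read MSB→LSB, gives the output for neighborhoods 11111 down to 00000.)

  #####|.  b31=0 t=1,i=15
  ####.|#  b30=1 t=1,i=16
  ###.#|#  b29=1 t=3,i=10
  ###..|#  b28=1 t=1,i=6
  ##.##|#  b27=1 t=3,i=11
  ##.#.|.  b26=0 t=0,i=12
  ##..#|#  b25=1 t=2,i=3
  ##...|#  b24=1 t=0,i=4
  #.###|.  b23=0 t=1,i=4
  #.##.|.  b22=0 t=0,i=19
  #.#.#|#  b21=1 t=0,i=13
  #.#..|.  b20=0 t=4,i=6
  #..##|.  b19=0 t=0,i=9
  #..#.|.  b18=0 t=8,i=17
  #...#|#  b17=1 t=0,i=5
  #....|.  b16=0 t=0,i=22
  .####|.  b15=0 t=1,i=14
  .###.|#  b14=1 t=1,i=5
  .##.#|.  b13=0 t=0,i=11
  .##..|.  b12=0 t=0,i=3
  .#.##|.  b11=0 t=0,i=18
  .#.#.|#  b10=1 t=0,i=14
  .#..#|.  b9=0 t=0,i=8
  .#...|.  b8=0 t=9,i=19
  ..###|.  b7=0 t=1,i=13
  ..##.|#  b6=1 t=0,i=2
  ..#.#|#  b5=1 t=1,i=21
  ..#..|.  b4=0 t=0,i=7
  ...##|.  b3=0 t=0,i=1
  ...#.|#  b2=1 t=0,i=6
  ....#|#  b1=1 t=0,i=0
  .....|#  b0=1 t=2,i=12
  bits 01111011001000100100010001100111 = 2065843303

2065843303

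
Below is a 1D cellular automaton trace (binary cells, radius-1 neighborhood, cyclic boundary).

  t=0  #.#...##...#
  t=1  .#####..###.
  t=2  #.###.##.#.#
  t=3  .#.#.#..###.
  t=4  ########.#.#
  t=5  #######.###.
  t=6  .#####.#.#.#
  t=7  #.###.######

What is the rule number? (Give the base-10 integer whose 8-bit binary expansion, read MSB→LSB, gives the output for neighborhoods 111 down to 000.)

  [7] ### => #  t=1,i=2
  [6] ##. => .  t=0,i=0
  [5] #.# => #  t=0,i=1
  [4] #.. => #  t=0,i=3
  [3] .## => .  t=0,i=6
  [2] .#. => #  t=0,i=2
  [1] ..# => #  t=0,i=5
  [0] ... => #  t=0,i=4
  bits 10110111 = 183

183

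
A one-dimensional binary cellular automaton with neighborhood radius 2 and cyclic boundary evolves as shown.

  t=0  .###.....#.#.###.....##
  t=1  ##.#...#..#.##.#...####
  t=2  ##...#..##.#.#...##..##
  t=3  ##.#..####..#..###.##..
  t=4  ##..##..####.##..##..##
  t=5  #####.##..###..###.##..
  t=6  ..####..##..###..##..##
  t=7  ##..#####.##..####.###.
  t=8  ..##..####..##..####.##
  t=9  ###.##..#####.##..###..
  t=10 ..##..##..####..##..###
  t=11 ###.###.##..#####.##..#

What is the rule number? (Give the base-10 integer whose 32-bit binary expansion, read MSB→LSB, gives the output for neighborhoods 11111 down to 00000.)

4203621962

  #####|#  b31=1 t=1,i=21
  ####.|#  b30=1 t=1,i=0
  ###.#|#  b29=1 t=1,i=1
  ###..|#  b28=1 t=0,i=3
  ##.##|#  b27=1 t=0,i=0
  ##.#.|.  b26=0 t=1,i=2
  ##..#|#  b25=1 t=2,i=19
  ##...|.  b24=0 t=0,i=4
  #.###|#  b23=1 t=0,i=1
  #.##.|.  b22=0 t=1,i=12
  #.#.#|.  b21=0 t=0,i=11
  #.#..|.  b20=0 t=1,i=3
  #..##|#  b19=1 t=2,i=7
  #..#.|#  b18=1 t=1,i=9
  #...#|#  b17=1 t=1,i=5
  #....|.  b16=0 t=0,i=5
  .####|.  b15=0 t=1,i=20
  .###.|.  b14=0 t=0,i=2
  .##.#|#  b13=1 t=0,i=22
  .##..|.  b12=0 t=2,i=18
  .#.##|#  b11=1 t=0,i=12
  .#.#.|#  b10=1 t=0,i=10
  .#..#|#  b9=1 t=1,i=8
  .#...|.  b8=0 t=1,i=4
  ..###|.  b7=0 t=1,i=19
  ..##.|#  b6=1 t=0,i=21
  ..#.#|.  b5=0 t=0,i=9
  ..#..|.  b4=0 t=1,i=7
  ...##|#  b3=1 t=0,i=20
  ...#.|.  b2=0 t=0,i=8
  ....#|#  b1=1 t=0,i=7
  .....|.  b0=0 t=0,i=6
  bits 11111010100011100010111001001010 = 4203621962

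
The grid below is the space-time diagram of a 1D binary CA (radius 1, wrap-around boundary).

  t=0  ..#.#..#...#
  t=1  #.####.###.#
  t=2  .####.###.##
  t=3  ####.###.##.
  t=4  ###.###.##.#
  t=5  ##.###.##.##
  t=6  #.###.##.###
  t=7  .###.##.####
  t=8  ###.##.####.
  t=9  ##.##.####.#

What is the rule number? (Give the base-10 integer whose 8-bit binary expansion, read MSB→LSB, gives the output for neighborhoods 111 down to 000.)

  [7] ### => #  t=1,i=3
  [6] ##. => .  t=1,i=0
  [5] #.# => #  t=0,i=3
  [4] #.. => #  t=0,i=0
  [3] .## => #  t=1,i=2
  [2] .#. => #  t=0,i=2
  [1] ..# => .  t=0,i=1
  [0] ... => #  t=0,i=9
  bits 10111101 = 189

189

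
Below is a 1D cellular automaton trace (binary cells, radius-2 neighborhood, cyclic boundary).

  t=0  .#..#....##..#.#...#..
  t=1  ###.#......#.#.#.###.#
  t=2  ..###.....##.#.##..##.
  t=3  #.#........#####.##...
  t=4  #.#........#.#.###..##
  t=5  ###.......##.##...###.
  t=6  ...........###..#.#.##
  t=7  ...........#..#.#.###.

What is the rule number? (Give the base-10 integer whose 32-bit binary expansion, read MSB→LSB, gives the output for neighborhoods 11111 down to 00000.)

2927241908

  ##### -> #   bit 31 = 1  t=3,i=13
  ####. -> .   bit 30 = 0  t=1,i=1
  ###.# -> #   bit 29 = 1  t=1,i=2
  ###.. -> .   bit 28 = 0  t=2,i=4
  ##.## -> #   bit 27 = 1  t=1,i=20
  ##.#. -> #   bit 26 = 1  t=1,i=3
  ##..# -> #   bit 25 = 1  t=0,i=11
  ##... -> .   bit 24 = 0  t=2,i=5
  #.### -> .   bit 23 = 0  t=1,i=17
  #.##. -> #   bit 22 = 1  t=2,i=15
  #.#.# -> #   bit 21 = 1  t=1,i=13
  #.#.. -> #   bit 20 = 1  t=0,i=15
  #..## -> #   bit 19 = 1  t=2,i=18
  #..#. -> .   bit 18 = 0  t=0,i=3
  #...# -> #   bit 17 = 1  t=0,i=17
  #.... -> .   bit 16 = 0  t=0,i=6
  .#### -> .   bit 15 = 0  t=1,i=0
  .###. -> .   bit 14 = 0  t=1,i=18
  .##.# -> #   bit 13 = 1  t=2,i=11
  .##.. -> .   bit 12 = 0  t=0,i=10
  .#.## -> #   bit 11 = 1  t=1,i=16
  .#.#. -> .   bit 10 = 0  t=0,i=14
  .#..# -> #   bit 9 = 1  t=0,i=2
  .#... -> .   bit 8 = 0  t=0,i=5
  ..### -> #   bit 7 = 1  t=2,i=2
  ..##. -> .   bit 6 = 0  t=0,i=9
  ..#.# -> #   bit 5 = 1  t=0,i=13
  ..#.. -> #   bit 4 = 1  t=0,i=1
  ...## -> .   bit 3 = 0  t=0,i=8
  ...#. -> #   bit 2 = 1  t=0,i=0
  ....# -> .   bit 1 = 0  t=0,i=7
  ..... -> .   bit 0 = 0  t=1,i=7
  bits 10101110011110100010101010110100 = 2927241908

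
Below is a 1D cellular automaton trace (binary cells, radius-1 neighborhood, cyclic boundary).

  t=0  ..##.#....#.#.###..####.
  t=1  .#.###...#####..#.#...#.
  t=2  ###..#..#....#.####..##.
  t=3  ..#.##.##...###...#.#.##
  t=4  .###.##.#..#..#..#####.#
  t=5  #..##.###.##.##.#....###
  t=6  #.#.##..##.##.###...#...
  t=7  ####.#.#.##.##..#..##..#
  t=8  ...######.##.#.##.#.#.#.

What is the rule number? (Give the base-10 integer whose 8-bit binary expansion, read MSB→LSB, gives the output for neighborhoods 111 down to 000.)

  ### -> .   bit 7 = 0  t=0,i=15
  ##. -> #   bit 6 = 1  t=0,i=3
  #.# -> #   bit 5 = 1  t=0,i=4
  #.. -> .   bit 4 = 0  t=0,i=6
  .## -> .   bit 3 = 0  t=0,i=2
  .#. -> #   bit 2 = 1  t=0,i=5
  ..# -> #   bit 1 = 1  t=0,i=1
  ... -> .   bit 0 = 0  t=0,i=0
  bits 01100110 = 102

102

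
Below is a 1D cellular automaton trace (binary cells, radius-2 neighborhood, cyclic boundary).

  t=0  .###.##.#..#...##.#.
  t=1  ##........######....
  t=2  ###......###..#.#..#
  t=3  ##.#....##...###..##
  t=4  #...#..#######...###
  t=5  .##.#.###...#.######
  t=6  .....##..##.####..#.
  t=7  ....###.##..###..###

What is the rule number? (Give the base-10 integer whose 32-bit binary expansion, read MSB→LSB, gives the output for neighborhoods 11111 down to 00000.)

1099865592

  #####|.  b31=0 t=1,i=12
  ####.|#  b30=1 t=1,i=14
  ###.#|.  b29=0 t=0,i=3
  ###..|.  b28=0 t=1,i=15
  ##.##|.  b27=0 t=0,i=4
  ##.#.|.  b26=0 t=0,i=7
  ##..#|.  b25=0 t=2,i=12
  ##...|#  b24=1 t=1,i=2
  #.###|#  b23=1 t=5,i=6
  #.##.|.  b22=0 t=0,i=5
  #.#.#|.  b21=0 t=5,i=4
  #.#..|.  b20=0 t=0,i=8
  #..##|#  b19=1 t=0,i=0
  #..#.|#  b18=1 t=0,i=10
  #...#|#  b17=1 t=0,i=13
  #....|.  b16=0 t=1,i=3
  .####|#  b15=1 t=1,i=11
  .###.|.  b14=0 t=0,i=2
  .##.#|.  b13=0 t=0,i=6
  .##..|#  b12=1 t=1,i=1
  .#.##|#  b11=1 t=5,i=5
  .#.#.|#  b10=1 t=2,i=15
  .#..#|.  b9=0 t=0,i=9
  .#...|#  b8=1 t=0,i=12
  ..###|#  b7=1 t=0,i=1
  ..##.|#  b6=1 t=0,i=15
  ..#.#|#  b5=1 t=2,i=14
  ..#..|#  b4=1 t=0,i=11
  ...##|#  b3=1 t=0,i=14
  ...#.|.  b2=0 t=4,i=3
  ....#|.  b1=0 t=1,i=8
  .....|.  b0=0 t=1,i=4
  bits 01000001100011101001110111111000 = 1099865592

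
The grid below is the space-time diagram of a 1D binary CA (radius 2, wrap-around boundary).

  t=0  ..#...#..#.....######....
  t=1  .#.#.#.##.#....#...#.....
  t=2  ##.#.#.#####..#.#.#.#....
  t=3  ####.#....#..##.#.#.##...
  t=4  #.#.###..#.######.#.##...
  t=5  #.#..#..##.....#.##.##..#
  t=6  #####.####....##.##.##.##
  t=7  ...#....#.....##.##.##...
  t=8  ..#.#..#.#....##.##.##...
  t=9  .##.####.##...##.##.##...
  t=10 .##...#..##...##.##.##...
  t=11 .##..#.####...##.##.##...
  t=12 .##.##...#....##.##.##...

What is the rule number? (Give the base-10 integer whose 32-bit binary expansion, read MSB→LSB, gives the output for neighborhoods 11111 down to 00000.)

1149006820

  nb #####: next=.  (t=0,i=17, bit31=0)
  nb ####.: next=#  (t=0,i=19, bit30=1)
  nb ###.#: next=.  (t=3,i=3, bit29=0)
  nb ###..: next=.  (t=0,i=20, bit28=0)
  nb ##.##: next=.  (t=5,i=19, bit27=0)
  nb ##.#.: next=#  (t=1,i=9, bit26=1)
  nb ##..#: next=.  (t=2,i=12, bit25=0)
  nb ##...: next=.  (t=0,i=21, bit24=0)
  nb #.###: next=.  (t=2,i=7, bit23=0)
  nb #.##.: next=#  (t=1,i=7, bit22=1)
  nb #.#.#: next=#  (t=1,i=3, bit21=1)
  nb #.#..: next=#  (t=1,i=10, bit20=1)
  nb #..##: next=#  (t=3,i=12, bit19=1)
  nb #..#.: next=#  (t=0,i=8, bit18=1)
  nb #...#: next=.  (t=0,i=4, bit17=0)
  nb #....: next=.  (t=0,i=11, bit16=0)
  nb .####: next=.  (t=0,i=16, bit15=0)
  nb .###.: next=#  (t=4,i=5, bit14=1)
  nb .##.#: next=#  (t=1,i=8, bit13=1)
  nb .##..: next=#  (t=3,i=21, bit12=1)
  nb .#.##: next=.  (t=1,i=6, bit11=0)
  nb .#.#.: next=.  (t=1,i=2, bit10=0)
  nb .#..#: next=#  (t=0,i=7, bit9=1)
  nb .#...: next=#  (t=0,i=3, bit8=1)
  nb ..###: next=#  (t=0,i=15, bit7=1)
  nb ..##.: next=#  (t=2,i=0, bit6=1)
  nb ..#.#: next=#  (t=1,i=1, bit5=1)
  nb ..#..: next=.  (t=0,i=2, bit4=0)
  nb ...##: next=.  (t=0,i=14, bit3=0)
  nb ...#.: next=#  (t=0,i=1, bit2=1)
  nb ....#: next=.  (t=0,i=0, bit1=0)
  nb .....: next=.  (t=0,i=12, bit0=0)
  bits 01000100011111000111001111100100 = 1149006820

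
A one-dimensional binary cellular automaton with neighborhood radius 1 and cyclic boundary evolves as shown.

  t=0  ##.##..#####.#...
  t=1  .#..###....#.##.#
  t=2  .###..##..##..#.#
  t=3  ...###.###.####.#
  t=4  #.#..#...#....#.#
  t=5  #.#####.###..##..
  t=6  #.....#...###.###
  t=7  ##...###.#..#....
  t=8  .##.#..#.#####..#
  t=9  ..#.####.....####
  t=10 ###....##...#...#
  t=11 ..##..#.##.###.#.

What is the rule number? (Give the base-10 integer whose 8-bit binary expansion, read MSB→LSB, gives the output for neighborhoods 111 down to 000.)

86

  ###|.  b7=0 t=0,i=8
  ##.|#  b6=1 t=0,i=1
  #.#|.  b5=0 t=0,i=2
  #..|#  b4=1 t=0,i=5
  .##|.  b3=0 t=0,i=0
  .#.|#  b2=1 t=0,i=13
  ..#|#  b1=1 t=0,i=6
  ...|.  b0=0 t=0,i=15
  bits 01010110 = 86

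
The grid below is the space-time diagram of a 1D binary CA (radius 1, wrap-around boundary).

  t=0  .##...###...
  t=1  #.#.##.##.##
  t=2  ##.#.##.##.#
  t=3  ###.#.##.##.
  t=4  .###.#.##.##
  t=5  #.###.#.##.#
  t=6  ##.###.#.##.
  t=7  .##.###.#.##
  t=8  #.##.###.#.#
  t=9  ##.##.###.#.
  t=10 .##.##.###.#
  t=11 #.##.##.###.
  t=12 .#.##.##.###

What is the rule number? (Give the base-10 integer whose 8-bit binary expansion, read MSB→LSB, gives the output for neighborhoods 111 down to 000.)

  ###|#  b7=1 t=0,i=7
  ##.|#  b6=1 t=0,i=2
  #.#|#  b5=1 t=1,i=1
  #..|.  b4=0 t=0,i=3
  .##|.  b3=0 t=0,i=1
  .#.|.  b2=0 t=1,i=2
  ..#|#  b1=1 t=0,i=0
  ...|#  b0=1 t=0,i=4
  bits 11100011 = 227

227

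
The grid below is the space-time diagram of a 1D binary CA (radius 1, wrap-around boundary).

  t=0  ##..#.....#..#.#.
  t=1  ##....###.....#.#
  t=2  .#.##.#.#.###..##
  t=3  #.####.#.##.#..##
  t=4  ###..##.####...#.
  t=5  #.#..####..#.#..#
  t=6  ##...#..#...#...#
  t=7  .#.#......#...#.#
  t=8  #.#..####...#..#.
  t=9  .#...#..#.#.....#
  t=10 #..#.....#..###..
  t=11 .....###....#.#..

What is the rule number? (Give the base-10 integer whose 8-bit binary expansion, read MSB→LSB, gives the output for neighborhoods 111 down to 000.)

105

  [7] ### => .  t=1,i=0
  [6] ##. => #  t=0,i=1
  [5] #.# => #  t=0,i=14
  [4] #.. => .  t=0,i=2
  [3] .## => #  t=0,i=0
  [2] .#. => .  t=0,i=4
  [1] ..# => .  t=0,i=3
  [0] ... => #  t=0,i=6
  bits 01101001 = 105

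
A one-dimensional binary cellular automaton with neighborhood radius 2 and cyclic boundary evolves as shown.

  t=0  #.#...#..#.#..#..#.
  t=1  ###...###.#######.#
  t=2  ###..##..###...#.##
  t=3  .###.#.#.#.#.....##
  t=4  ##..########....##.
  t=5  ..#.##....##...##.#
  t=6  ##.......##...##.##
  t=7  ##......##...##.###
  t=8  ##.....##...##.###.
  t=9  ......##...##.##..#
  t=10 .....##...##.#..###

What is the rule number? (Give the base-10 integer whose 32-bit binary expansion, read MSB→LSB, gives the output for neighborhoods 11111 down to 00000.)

  nb #####: next=.  (t=1,i=12, bit31=0)
  nb ####.: next=#  (t=1,i=1, bit30=1)
  nb ###.#: next=.  (t=1,i=8, bit29=0)
  nb ###..: next=#  (t=1,i=2, bit28=1)
  nb ##.##: next=#  (t=1,i=9, bit27=1)
  nb ##.#.: next=#  (t=3,i=4, bit26=1)
  nb ##..#: next=#  (t=2,i=3, bit25=1)
  nb ##...: next=.  (t=1,i=3, bit24=0)
  nb #.###: next=#  (t=1,i=10, bit23=1)
  nb #.##.: next=.  (t=4,i=0, bit22=0)
  nb #.#.#: next=#  (t=0,i=0, bit21=1)
  nb #.#..: next=#  (t=0,i=2, bit20=1)
  nb #..##: next=.  (t=2,i=4, bit19=0)
  nb #..#.: next=#  (t=0,i=8, bit18=1)
  nb #...#: next=.  (t=0,i=4, bit17=0)
  nb #....: next=.  (t=3,i=13, bit16=0)
  nb .####: next=#  (t=1,i=0, bit15=1)
  nb .###.: next=.  (t=1,i=7, bit14=0)
  nb .##.#: next=.  (t=3,i=18, bit13=0)
  nb .##..: next=.  (t=2,i=6, bit12=0)
  nb .#.##: next=.  (t=2,i=16, bit11=0)
  nb .#.#.: next=#  (t=0,i=1, bit10=1)
  nb .#..#: next=#  (t=0,i=7, bit9=1)
  nb .#...: next=.  (t=0,i=3, bit8=0)
  nb ..###: next=#  (t=1,i=6, bit7=1)
  nb ..##.: next=#  (t=2,i=5, bit6=1)
  nb ..#.#: next=.  (t=0,i=9, bit5=0)
  nb ..#..: next=#  (t=0,i=6, bit4=1)
  nb ...##: next=#  (t=1,i=5, bit3=1)
  nb ...#.: next=.  (t=0,i=5, bit2=0)
  nb ....#: next=.  (t=3,i=15, bit1=0)
  nb .....: next=.  (t=3,i=14, bit0=0)
  bits 01011110101101001000011011011000 = 1588889304

1588889304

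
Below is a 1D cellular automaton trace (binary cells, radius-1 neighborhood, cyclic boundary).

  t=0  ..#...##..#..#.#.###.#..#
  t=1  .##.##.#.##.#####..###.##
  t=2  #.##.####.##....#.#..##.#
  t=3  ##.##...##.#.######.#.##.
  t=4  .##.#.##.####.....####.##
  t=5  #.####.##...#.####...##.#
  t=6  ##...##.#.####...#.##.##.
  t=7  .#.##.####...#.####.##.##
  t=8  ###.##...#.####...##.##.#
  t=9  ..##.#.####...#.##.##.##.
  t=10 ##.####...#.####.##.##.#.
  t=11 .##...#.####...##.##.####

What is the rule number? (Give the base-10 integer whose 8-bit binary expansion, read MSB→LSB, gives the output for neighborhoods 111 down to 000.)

  ### -> .   bit 7 = 0  t=0,i=18
  ##. -> #   bit 6 = 1  t=0,i=7
  #.# -> #   bit 5 = 1  t=0,i=14
  #.. -> .   bit 4 = 0  t=0,i=0
  .## -> .   bit 3 = 0  t=0,i=6
  .#. -> #   bit 2 = 1  t=0,i=2
  ..# -> #   bit 1 = 1  t=0,i=1
  ... -> #   bit 0 = 1  t=0,i=4
  bits 01100111 = 103

103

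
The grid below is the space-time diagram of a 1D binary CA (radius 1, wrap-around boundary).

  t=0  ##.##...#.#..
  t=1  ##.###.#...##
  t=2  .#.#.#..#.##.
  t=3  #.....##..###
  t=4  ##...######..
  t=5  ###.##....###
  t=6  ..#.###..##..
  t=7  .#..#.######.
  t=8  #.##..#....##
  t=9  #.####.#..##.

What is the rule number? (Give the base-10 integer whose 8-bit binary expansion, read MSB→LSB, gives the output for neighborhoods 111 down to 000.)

90

  ### -> .   bit 7 = 0  t=1,i=0
  ##. -> #   bit 6 = 1  t=0,i=1
  #.# -> .   bit 5 = 0  t=0,i=2
  #.. -> #   bit 4 = 1  t=0,i=5
  .## -> #   bit 3 = 1  t=0,i=0
  .#. -> .   bit 2 = 0  t=0,i=8
  ..# -> #   bit 1 = 1  t=0,i=7
  ... -> .   bit 0 = 0  t=0,i=6
  bits 01011010 = 90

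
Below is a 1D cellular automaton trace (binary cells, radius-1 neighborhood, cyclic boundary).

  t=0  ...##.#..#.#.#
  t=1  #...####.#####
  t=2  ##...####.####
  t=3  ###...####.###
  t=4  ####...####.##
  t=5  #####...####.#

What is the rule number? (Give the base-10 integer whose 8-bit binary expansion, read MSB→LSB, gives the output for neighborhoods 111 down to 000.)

244

  ### -> #   bit 7 = 1  t=1,i=5
  ##. -> #   bit 6 = 1  t=0,i=4
  #.# -> #   bit 5 = 1  t=0,i=5
  #.. -> #   bit 4 = 1  t=0,i=0
  .## -> .   bit 3 = 0  t=0,i=3
  .#. -> #   bit 2 = 1  t=0,i=6
  ..# -> .   bit 1 = 0  t=0,i=2
  ... -> .   bit 0 = 0  t=0,i=1
  bits 11110100 = 244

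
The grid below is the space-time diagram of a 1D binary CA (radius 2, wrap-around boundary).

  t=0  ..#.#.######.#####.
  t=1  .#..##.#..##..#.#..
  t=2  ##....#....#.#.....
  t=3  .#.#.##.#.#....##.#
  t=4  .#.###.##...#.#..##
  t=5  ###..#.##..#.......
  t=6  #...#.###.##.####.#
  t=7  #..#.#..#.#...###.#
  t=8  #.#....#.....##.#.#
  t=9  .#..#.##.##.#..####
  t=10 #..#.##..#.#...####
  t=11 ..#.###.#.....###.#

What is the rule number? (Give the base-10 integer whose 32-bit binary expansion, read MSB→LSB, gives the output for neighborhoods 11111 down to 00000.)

  #####|.  b31=0 t=0,i=8
  ####.|#  b30=1 t=0,i=10
  ###.#|#  b29=1 t=0,i=11
  ###..|.  b28=0 t=0,i=17
  ##.##|.  b27=0 t=0,i=12
  ##.#.|#  b26=1 t=1,i=6
  ##..#|.  b25=0 t=1,i=12
  ##...|.  b24=0 t=0,i=18
  #.###|.  b23=0 t=0,i=6
  #.##.|#  b22=1 t=3,i=5
  #.#.#|#  b21=1 t=0,i=4
  #.#..|.  b20=0 t=1,i=7
  #..##|.  b19=0 t=1,i=3
  #..#.|#  b18=1 t=1,i=13
  #...#|.  b17=0 t=0,i=0
  #....|#  b16=1 t=2,i=3
  .####|#  b15=1 t=0,i=7
  .###.|.  b14=0 t=4,i=4
  .##.#|.  b13=0 t=1,i=5
  .##..|#  b12=1 t=1,i=11
  .#.##|#  b11=1 t=0,i=5
  .#.#.|.  b10=0 t=0,i=3
  .#..#|.  b9=0 t=1,i=2
  .#...|.  b8=0 t=1,i=17
  ..###|#  b7=1 t=5,i=0
  ..##.|.  b6=0 t=1,i=4
  ..#.#|.  b5=0 t=0,i=2
  ..#..|#  b4=1 t=1,i=1
  ...##|#  b3=1 t=2,i=18
  ...#.|#  b2=1 t=0,i=1
  ....#|.  b1=0 t=2,i=4
  .....|#  b0=1 t=2,i=16
  bits 01100100011001011001100010011101 = 1684379805

1684379805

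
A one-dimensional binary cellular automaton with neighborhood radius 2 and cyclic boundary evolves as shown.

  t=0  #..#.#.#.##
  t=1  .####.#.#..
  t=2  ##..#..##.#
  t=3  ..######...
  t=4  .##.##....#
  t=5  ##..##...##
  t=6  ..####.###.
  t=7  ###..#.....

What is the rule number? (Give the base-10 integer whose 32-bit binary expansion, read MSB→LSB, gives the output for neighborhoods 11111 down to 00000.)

  [31] ##### => #  t=3,i=4
  [30] ####. => .  t=1,i=3
  [29] ###.# => #  t=1,i=4
  [28] ###.. => .  t=0,i=0
  [27] ##.## => .  t=2,i=9
  [26] ##.#. => .  t=1,i=5
  [25] ##..# => #  t=0,i=1
  [24] ##... => .  t=3,i=8
  [23] #.### => .  t=0,i=9
  [22] #.##. => #  t=4,i=1
  [21] #.#.# => .  t=0,i=5
  [20] #.#.. => #  t=1,i=8
  [19] #..## => #  t=2,i=6
  [18] #..#. => #  t=0,i=2
  [17] #...# => #  t=1,i=10
  [16] #.... => .  t=3,i=9
  [15] .#### => .  t=1,i=2
  [14] .###. => .  t=0,i=10
  [13] .##.# => .  t=2,i=8
  [12] .##.. => #  t=4,i=5
  [11] .#.## => #  t=0,i=8
  [10] .#.#. => #  t=0,i=4
  [9] .#..# => #  t=2,i=5
  [8] .#... => .  t=1,i=9
  [7] ..### => #  t=1,i=1
  [6] ..##. => #  t=2,i=7
  [5] ..#.# => #  t=0,i=3
  [4] ..#.. => #  t=2,i=4
  [3] ...## => #  t=1,i=0
  [2] ...#. => #  t=4,i=9
  [1] ....# => .  t=3,i=0
  [0] ..... => #  t=3,i=10
  bits 10100010010111100001111011111101 = 2724077309

2724077309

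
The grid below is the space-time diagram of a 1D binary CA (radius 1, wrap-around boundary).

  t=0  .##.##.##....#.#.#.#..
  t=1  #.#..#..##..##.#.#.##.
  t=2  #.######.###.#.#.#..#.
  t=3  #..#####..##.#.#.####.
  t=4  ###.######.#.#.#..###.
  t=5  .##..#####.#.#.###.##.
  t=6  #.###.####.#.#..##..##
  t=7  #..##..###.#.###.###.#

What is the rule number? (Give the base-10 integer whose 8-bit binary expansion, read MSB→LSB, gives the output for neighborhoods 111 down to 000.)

  nb ###: next=#  (t=2,i=3, bit7=1)
  nb ##.: next=#  (t=0,i=2, bit6=1)
  nb #.#: next=.  (t=0,i=3, bit5=0)
  nb #..: next=#  (t=0,i=9, bit4=1)
  nb .##: next=.  (t=0,i=1, bit3=0)
  nb .#.: next=#  (t=0,i=13, bit2=1)
  nb ..#: next=#  (t=0,i=0, bit1=1)
  nb ...: next=.  (t=0,i=10, bit0=0)
  bits 11010110 = 214

214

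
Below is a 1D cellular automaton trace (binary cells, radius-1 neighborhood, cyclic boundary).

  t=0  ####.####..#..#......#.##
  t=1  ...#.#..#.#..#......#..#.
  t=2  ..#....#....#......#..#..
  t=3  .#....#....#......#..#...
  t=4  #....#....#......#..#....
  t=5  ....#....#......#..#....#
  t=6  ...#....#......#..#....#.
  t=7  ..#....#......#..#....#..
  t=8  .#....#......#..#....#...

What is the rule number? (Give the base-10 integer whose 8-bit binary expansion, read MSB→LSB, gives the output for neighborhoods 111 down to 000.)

  nb ###: next=.  (t=0,i=0, bit7=0)
  nb ##.: next=#  (t=0,i=3, bit6=1)
  nb #.#: next=.  (t=0,i=4, bit5=0)
  nb #..: next=.  (t=0,i=9, bit4=0)
  nb .##: next=#  (t=0,i=5, bit3=1)
  nb .#.: next=.  (t=0,i=11, bit2=0)
  nb ..#: next=#  (t=0,i=10, bit1=1)
  nb ...: next=.  (t=0,i=16, bit0=0)
  bits 01001010 = 74

74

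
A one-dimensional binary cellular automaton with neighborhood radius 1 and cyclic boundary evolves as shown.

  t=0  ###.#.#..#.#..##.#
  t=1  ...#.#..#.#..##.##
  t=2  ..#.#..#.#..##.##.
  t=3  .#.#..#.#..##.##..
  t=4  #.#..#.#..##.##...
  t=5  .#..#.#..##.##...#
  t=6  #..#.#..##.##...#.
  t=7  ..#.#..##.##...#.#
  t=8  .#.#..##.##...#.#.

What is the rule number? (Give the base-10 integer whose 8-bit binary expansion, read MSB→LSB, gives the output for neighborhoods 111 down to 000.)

  nb ###: next=.  (t=0,i=0, bit7=0)
  nb ##.: next=.  (t=0,i=2, bit6=0)
  nb #.#: next=#  (t=0,i=3, bit5=1)
  nb #..: next=.  (t=0,i=7, bit4=0)
  nb .##: next=#  (t=0,i=14, bit3=1)
  nb .#.: next=.  (t=0,i=4, bit2=0)
  nb ..#: next=#  (t=0,i=8, bit1=1)
  nb ...: next=.  (t=1,i=1, bit0=0)
  bits 00101010 = 42

42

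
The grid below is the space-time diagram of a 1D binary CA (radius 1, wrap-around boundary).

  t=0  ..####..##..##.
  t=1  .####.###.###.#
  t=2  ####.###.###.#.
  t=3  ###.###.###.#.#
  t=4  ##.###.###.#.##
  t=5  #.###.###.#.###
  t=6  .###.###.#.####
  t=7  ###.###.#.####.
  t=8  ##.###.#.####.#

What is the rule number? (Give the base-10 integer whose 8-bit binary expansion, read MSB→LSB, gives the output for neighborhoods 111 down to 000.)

186

  [7] ### => #  t=0,i=3
  [6] ##. => .  t=0,i=5
  [5] #.# => #  t=1,i=0
  [4] #.. => #  t=0,i=6
  [3] .## => #  t=0,i=2
  [2] .#. => .  t=1,i=14
  [1] ..# => #  t=0,i=1
  [0] ... => .  t=0,i=0
  bits 10111010 = 186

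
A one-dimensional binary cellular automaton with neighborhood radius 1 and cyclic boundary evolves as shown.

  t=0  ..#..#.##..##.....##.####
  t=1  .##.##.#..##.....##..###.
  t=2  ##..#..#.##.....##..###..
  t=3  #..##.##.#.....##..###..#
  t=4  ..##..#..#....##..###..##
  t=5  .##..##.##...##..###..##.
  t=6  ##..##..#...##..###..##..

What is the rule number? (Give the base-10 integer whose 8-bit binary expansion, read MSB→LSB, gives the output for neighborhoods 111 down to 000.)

  ### -> #   bit 7 = 1  t=0,i=22
  ##. -> .   bit 6 = 0  t=0,i=8
  #.# -> .   bit 5 = 0  t=0,i=6
  #.. -> .   bit 4 = 0  t=0,i=0
  .## -> #   bit 3 = 1  t=0,i=7
  .#. -> #   bit 2 = 1  t=0,i=2
  ..# -> #   bit 1 = 1  t=0,i=1
  ... -> .   bit 0 = 0  t=0,i=14
  bits 10001110 = 142

142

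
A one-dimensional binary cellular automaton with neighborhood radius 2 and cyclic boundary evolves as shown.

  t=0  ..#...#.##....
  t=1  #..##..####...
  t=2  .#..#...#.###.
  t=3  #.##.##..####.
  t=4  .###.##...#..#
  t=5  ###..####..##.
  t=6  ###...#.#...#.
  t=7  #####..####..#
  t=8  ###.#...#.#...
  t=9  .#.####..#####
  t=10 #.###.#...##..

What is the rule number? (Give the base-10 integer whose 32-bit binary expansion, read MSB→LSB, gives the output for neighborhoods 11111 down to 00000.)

  #####|#  b31=1 t=7,i=1
  ####.|.  b30=0 t=1,i=9
  ###.#|.  b29=0 t=3,i=12
  ###..|#  b28=1 t=1,i=10
  ##.##|.  b27=0 t=3,i=4
  ##.#.|#  b26=1 t=3,i=13
  ##..#|.  b25=0 t=1,i=5
  ##...|#  b24=1 t=0,i=10
  #.###|#  b23=1 t=2,i=10
  #.##.|#  b22=1 t=0,i=8
  #.#.#|.  b21=0 t=3,i=0
  #.#..|#  b20=1 t=6,i=8
  #..##|.  b19=0 t=1,i=2
  #..#.|#  b18=1 t=2,i=0
  #...#|#  b17=1 t=0,i=4
  #....|.  b16=0 t=0,i=11
  .####|#  b15=1 t=1,i=8
  .###.|#  b14=1 t=2,i=11
  .##.#|#  b13=1 t=3,i=3
  .##..|#  b12=1 t=0,i=9
  .#.##|#  b11=1 t=0,i=7
  .#.#.|#  b10=1 t=6,i=7
  .#..#|#  b9=1 t=1,i=1
  .#...|#  b8=1 t=0,i=3
  ..###|.  b7=0 t=1,i=7
  ..##.|.  b6=0 t=1,i=3
  ..#.#|.  b5=0 t=0,i=6
  ..#..|.  b4=0 t=0,i=2
  ...##|#  b3=1 t=8,i=13
  ...#.|.  b2=0 t=0,i=1
  ....#|#  b1=1 t=0,i=0
  .....|.  b0=0 t=0,i=12
  bits 10010101110101101111111100001010 = 2513895178

2513895178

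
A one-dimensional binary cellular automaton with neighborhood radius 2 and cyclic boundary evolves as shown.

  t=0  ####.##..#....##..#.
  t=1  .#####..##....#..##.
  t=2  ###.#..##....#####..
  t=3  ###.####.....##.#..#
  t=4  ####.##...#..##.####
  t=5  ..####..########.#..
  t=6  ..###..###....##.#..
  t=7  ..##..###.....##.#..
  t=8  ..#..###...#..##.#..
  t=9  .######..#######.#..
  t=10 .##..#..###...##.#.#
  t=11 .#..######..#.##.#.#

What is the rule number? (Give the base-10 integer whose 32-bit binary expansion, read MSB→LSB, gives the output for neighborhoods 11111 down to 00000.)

1753146101

  [31] ##### => .  t=1,i=3
  [30] ####. => #  t=0,i=2
  [29] ###.# => #  t=0,i=3
  [28] ###.. => .  t=1,i=5
  [27] ##.## => #  t=0,i=4
  [26] ##.#. => .  t=2,i=3
  [25] ##..# => .  t=0,i=7
  [24] ##... => .  t=1,i=10
  [23] #.### => .  t=0,i=0
  [22] #.##. => #  t=0,i=5
  [21] #.#.# => #  t=10,i=17
  [20] #.#.. => #  t=2,i=4
  [19] #..## => #  t=1,i=0
  [18] #..#. => #  t=0,i=8
  [17] #...# => #  t=4,i=8
  [16] #.... => .  t=0,i=11
  [15] .#### => #  t=0,i=1
  [14] .###. => #  t=2,i=1
  [13] .##.# => #  t=3,i=14
  [12] .##.. => .  t=0,i=6
  [11] .#.## => .  t=0,i=19
  [10] .#.#. => .  t=10,i=18
  [9] .#..# => #  t=1,i=15
  [8] .#... => .  t=0,i=10
  [7] ..### => #  t=1,i=1
  [6] ..##. => #  t=0,i=14
  [5] ..#.# => #  t=0,i=18
  [4] ..#.. => #  t=0,i=9
  [3] ...## => .  t=0,i=13
  [2] ...#. => #  t=1,i=13
  [1] ....# => .  t=0,i=12
  [0] ..... => #  t=3,i=10
  bits 01101000011111101110001011110101 = 1753146101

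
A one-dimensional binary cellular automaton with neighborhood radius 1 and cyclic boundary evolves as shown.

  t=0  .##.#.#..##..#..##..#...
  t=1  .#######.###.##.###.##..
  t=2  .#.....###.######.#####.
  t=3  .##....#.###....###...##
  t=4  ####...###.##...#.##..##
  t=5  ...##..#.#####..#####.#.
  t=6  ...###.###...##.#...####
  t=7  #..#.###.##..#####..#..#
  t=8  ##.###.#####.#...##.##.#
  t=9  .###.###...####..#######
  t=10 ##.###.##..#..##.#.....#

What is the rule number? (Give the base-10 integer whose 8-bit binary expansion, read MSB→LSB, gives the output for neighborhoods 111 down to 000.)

  nb ###: next=.  (t=1,i=2, bit7=0)
  nb ##.: next=#  (t=0,i=2, bit6=1)
  nb #.#: next=#  (t=0,i=3, bit5=1)
  nb #..: next=#  (t=0,i=7, bit4=1)
  nb .##: next=#  (t=0,i=1, bit3=1)
  nb .#.: next=#  (t=0,i=4, bit2=1)
  nb ..#: next=.  (t=0,i=0, bit1=0)
  nb ...: next=.  (t=0,i=22, bit0=0)
  bits 01111100 = 124

124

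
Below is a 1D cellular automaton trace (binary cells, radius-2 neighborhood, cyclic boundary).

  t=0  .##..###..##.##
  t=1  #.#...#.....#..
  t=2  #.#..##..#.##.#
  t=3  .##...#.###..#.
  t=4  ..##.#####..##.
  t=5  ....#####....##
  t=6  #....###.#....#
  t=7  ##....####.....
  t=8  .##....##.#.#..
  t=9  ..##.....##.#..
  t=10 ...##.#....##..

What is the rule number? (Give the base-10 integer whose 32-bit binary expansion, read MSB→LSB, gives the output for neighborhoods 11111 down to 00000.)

3988052021

  nb #####: next=#  (t=4,i=7, bit31=1)
  nb ####.: next=#  (t=4,i=8, bit30=1)
  nb ###.#: next=#  (t=6,i=7, bit29=1)
  nb ###..: next=.  (t=0,i=7, bit28=0)
  nb ##.##: next=#  (t=0,i=0, bit27=1)
  nb ##.#.: next=#  (t=2,i=1, bit26=1)
  nb ##..#: next=.  (t=0,i=3, bit25=0)
  nb ##...: next=#  (t=3,i=3, bit24=1)
  nb #.###: next=#  (t=3,i=8, bit23=1)
  nb #.##.: next=.  (t=0,i=1, bit22=0)
  nb #.#.#: next=#  (t=8,i=10, bit21=1)
  nb #.#..: next=#  (t=1,i=2, bit20=1)
  nb #..##: next=.  (t=0,i=4, bit19=0)
  nb #..#.: next=#  (t=1,i=14, bit18=1)
  nb #...#: next=.  (t=1,i=4, bit17=0)
  nb #....: next=.  (t=1,i=8, bit16=0)
  nb .####: next=#  (t=4,i=6, bit15=1)
  nb .###.: next=#  (t=0,i=6, bit14=1)
  nb .##.#: next=.  (t=0,i=11, bit13=0)
  nb .##..: next=#  (t=0,i=2, bit12=1)
  nb .#.##: next=#  (t=2,i=10, bit11=1)
  nb .#.#.: next=.  (t=1,i=1, bit10=0)
  nb .#..#: next=.  (t=1,i=13, bit9=0)
  nb .#...: next=.  (t=1,i=3, bit8=0)
  nb ..###: next=.  (t=0,i=5, bit7=0)
  nb ..##.: next=.  (t=0,i=10, bit6=0)
  nb ..#.#: next=#  (t=1,i=0, bit5=1)
  nb ..#..: next=#  (t=1,i=6, bit4=1)
  nb ...##: next=.  (t=4,i=1, bit3=0)
  nb ...#.: next=#  (t=1,i=5, bit2=1)
  nb ....#: next=.  (t=1,i=10, bit1=0)
  nb .....: next=#  (t=1,i=9, bit0=1)
  bits 11101101101101001101100000110101 = 3988052021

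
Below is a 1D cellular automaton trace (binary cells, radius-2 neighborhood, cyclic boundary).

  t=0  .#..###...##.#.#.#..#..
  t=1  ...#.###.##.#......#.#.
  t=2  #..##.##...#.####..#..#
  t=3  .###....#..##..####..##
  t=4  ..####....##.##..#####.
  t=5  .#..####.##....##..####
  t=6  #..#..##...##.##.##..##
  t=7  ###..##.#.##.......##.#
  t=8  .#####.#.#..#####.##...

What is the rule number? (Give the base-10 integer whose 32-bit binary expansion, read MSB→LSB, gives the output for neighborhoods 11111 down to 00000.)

4144843113

  #####|#  b31=1 t=4,i=19
  ####.|#  b30=1 t=2,i=15
  ###.#|#  b29=1 t=1,i=7
  ###..|#  b28=1 t=0,i=6
  ##.##|.  b27=0 t=1,i=8
  ##.#.|#  b26=1 t=0,i=12
  ##..#|#  b25=1 t=2,i=1
  ##...|#  b24=1 t=0,i=7
  #.###|.  b23=0 t=1,i=5
  #.##.|.  b22=0 t=1,i=9
  #.#.#|.  b21=0 t=0,i=13
  #.#..|.  b20=0 t=0,i=17
  #..##|#  b19=1 t=0,i=3
  #..#.|#  b18=1 t=0,i=19
  #...#|.  b17=0 t=0,i=8
  #....|#  b16=1 t=1,i=0
  .####|.  b15=0 t=2,i=14
  .###.|#  b14=1 t=0,i=5
  .##.#|.  b13=0 t=0,i=11
  .##..|.  b12=0 t=2,i=0
  .#.##|#  b11=1 t=1,i=4
  .#.#.|.  b10=0 t=0,i=14
  .#..#|.  b9=0 t=0,i=2
  .#...|#  b8=1 t=0,i=21
  ..###|.  b7=0 t=0,i=4
  ..##.|#  b6=1 t=0,i=10
  ..#.#|#  b5=1 t=1,i=3
  ..#..|.  b4=0 t=0,i=1
  ...##|#  b3=1 t=0,i=9
  ...#.|.  b2=0 t=0,i=0
  ....#|.  b1=0 t=1,i=1
  .....|#  b0=1 t=1,i=15
  bits 11110111000011010100100101101001 = 4144843113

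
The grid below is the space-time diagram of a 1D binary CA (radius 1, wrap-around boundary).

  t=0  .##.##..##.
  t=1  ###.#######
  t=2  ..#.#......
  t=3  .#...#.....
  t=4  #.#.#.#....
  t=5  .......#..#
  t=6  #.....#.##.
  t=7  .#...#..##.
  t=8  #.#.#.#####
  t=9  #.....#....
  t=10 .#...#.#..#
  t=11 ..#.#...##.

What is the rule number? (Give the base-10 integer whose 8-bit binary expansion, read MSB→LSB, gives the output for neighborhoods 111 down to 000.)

90

  [7] ### => .  t=1,i=0
  [6] ##. => #  t=0,i=2
  [5] #.# => .  t=0,i=3
  [4] #.. => #  t=0,i=6
  [3] .## => #  t=0,i=1
  [2] .#. => .  t=2,i=2
  [1] ..# => #  t=0,i=0
  [0] ... => .  t=2,i=0
  bits 01011010 = 90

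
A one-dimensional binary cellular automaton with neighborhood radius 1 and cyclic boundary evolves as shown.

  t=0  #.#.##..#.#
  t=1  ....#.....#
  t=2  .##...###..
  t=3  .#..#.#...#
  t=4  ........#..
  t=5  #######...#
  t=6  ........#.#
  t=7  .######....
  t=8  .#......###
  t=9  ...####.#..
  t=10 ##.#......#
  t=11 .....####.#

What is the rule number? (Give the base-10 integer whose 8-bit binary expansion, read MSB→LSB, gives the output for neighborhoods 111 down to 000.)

  ### -> .   bit 7 = 0  t=2,i=7
  ##. -> .   bit 6 = 0  t=0,i=0
  #.# -> .   bit 5 = 0  t=0,i=1
  #.. -> .   bit 4 = 0  t=0,i=6
  .## -> #   bit 3 = 1  t=0,i=4
  .#. -> .   bit 2 = 0  t=0,i=2
  ..# -> .   bit 1 = 0  t=0,i=7
  ... -> #   bit 0 = 1  t=1,i=1
  bits 00001001 = 9

9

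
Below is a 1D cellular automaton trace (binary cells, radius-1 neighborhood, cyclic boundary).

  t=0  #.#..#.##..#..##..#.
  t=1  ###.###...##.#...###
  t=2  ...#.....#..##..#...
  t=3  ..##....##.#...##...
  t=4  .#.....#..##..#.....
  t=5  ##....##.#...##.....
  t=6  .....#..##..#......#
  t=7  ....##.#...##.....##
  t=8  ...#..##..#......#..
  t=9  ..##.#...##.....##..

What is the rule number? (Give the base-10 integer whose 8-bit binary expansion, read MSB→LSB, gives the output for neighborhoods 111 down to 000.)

38

  [7] ### => .  t=1,i=0
  [6] ##. => .  t=0,i=8
  [5] #.# => #  t=0,i=1
  [4] #.. => .  t=0,i=3
  [3] .## => .  t=0,i=7
  [2] .#. => #  t=0,i=0
  [1] ..# => #  t=0,i=4
  [0] ... => .  t=1,i=8
  bits 00100110 = 38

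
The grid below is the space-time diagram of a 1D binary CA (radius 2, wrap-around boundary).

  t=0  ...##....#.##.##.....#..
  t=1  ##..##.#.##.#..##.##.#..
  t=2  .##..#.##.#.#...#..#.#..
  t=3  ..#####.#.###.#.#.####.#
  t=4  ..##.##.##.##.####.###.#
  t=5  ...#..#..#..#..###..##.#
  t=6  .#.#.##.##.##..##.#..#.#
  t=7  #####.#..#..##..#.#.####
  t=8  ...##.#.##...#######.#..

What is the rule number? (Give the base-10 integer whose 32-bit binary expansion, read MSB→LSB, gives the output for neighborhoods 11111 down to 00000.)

1664548019

  ##### -> .   bit 31 = 0  t=3,i=4
  ####. -> #   bit 30 = 1  t=3,i=5
  ###.# -> #   bit 29 = 1  t=3,i=6
  ###.. -> .   bit 28 = 0  t=5,i=17
  ##.## -> .   bit 27 = 0  t=0,i=13
  ##.#. -> .   bit 26 = 0  t=1,i=6
  ##..# -> #   bit 25 = 1  t=1,i=2
  ##... -> #   bit 24 = 1  t=0,i=5
  #.### -> .   bit 23 = 0  t=3,i=10
  #.##. -> .   bit 22 = 0  t=0,i=11
  #.#.# -> #   bit 21 = 1  t=1,i=7
  #.#.. -> #   bit 20 = 1  t=1,i=12
  #..## -> .   bit 19 = 0  t=1,i=3
  #..#. -> #   bit 18 = 1  t=2,i=4
  #...# -> #   bit 17 = 1  t=2,i=14
  #.... -> .   bit 16 = 0  t=0,i=6
  .#### -> #   bit 15 = 1  t=3,i=3
  .###. -> #   bit 14 = 1  t=3,i=11
  .##.# -> #   bit 13 = 1  t=0,i=12
  .##.. -> #   bit 12 = 1  t=0,i=4
  .#.## -> #   bit 11 = 1  t=0,i=10
  .#.#. -> #   bit 10 = 1  t=2,i=11
  .#..# -> .   bit 9 = 0  t=1,i=13
  .#... -> .   bit 8 = 0  t=0,i=22
  ..### -> #   bit 7 = 1  t=3,i=2
  ..##. -> .   bit 6 = 0  t=0,i=3
  ..#.# -> #   bit 5 = 1  t=0,i=9
  ..#.. -> #   bit 4 = 1  t=0,i=21
  ...## -> .   bit 3 = 0  t=0,i=2
  ...#. -> .   bit 2 = 0  t=0,i=8
  ....# -> #   bit 1 = 1  t=0,i=1
  ..... -> #   bit 0 = 1  t=0,i=0
  bits 01100011001101101111110010110011 = 1664548019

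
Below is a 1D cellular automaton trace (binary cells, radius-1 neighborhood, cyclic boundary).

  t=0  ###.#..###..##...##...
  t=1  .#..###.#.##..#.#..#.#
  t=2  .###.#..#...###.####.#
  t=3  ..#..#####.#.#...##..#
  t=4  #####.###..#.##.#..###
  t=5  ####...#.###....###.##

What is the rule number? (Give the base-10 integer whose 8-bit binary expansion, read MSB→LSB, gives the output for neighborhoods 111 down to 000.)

  ### -> #   bit 7 = 1  t=0,i=1
  ##. -> .   bit 6 = 0  t=0,i=2
  #.# -> .   bit 5 = 0  t=0,i=3
  #.. -> #   bit 4 = 1  t=0,i=5
  .## -> .   bit 3 = 0  t=0,i=0
  .#. -> #   bit 2 = 1  t=0,i=4
  ..# -> #   bit 1 = 1  t=0,i=6
  ... -> .   bit 0 = 0  t=0,i=15
  bits 10010110 = 150

150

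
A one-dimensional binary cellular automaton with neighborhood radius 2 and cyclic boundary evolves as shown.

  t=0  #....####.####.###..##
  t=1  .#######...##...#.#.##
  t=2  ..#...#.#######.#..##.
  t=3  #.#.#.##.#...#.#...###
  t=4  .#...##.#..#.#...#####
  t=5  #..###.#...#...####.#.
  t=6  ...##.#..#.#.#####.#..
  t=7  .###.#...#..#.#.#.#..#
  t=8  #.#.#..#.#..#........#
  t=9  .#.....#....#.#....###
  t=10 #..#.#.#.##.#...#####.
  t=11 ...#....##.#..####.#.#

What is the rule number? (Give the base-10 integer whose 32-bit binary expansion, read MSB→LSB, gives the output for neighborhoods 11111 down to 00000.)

1195628794

  [31] ##### => .  t=1,i=3
  [30] ####. => #  t=0,i=7
  [29] ###.# => .  t=0,i=8
  [28] ###.. => .  t=0,i=0
  [27] ##.## => .  t=0,i=9
  [26] ##.#. => #  t=2,i=15
  [25] ##..# => #  t=0,i=18
  [24] ##... => #  t=0,i=1
  [23] #.### => .  t=0,i=10
  [22] #.##. => #  t=1,i=20
  [21] #.#.# => .  t=1,i=18
  [20] #.#.. => .  t=2,i=16
  [19] #..## => .  t=0,i=19
  [18] #..#. => .  t=4,i=10
  [17] #...# => #  t=1,i=9
  [16] #.... => #  t=0,i=2
  [15] .#### => #  t=0,i=6
  [14] .###. => #  t=0,i=16
  [13] .##.# => .  t=1,i=21
  [12] .##.. => #  t=1,i=12
  [11] .#.## => #  t=1,i=19
  [10] .#.#. => .  t=1,i=17
  [9] .#..# => .  t=2,i=17
  [8] .#... => .  t=2,i=3
  [7] ..### => #  t=0,i=5
  [6] ..##. => #  t=1,i=11
  [5] ..#.# => #  t=1,i=16
  [4] ..#.. => #  t=2,i=2
  [3] ...## => #  t=0,i=4
  [2] ...#. => .  t=1,i=15
  [1] ....# => #  t=0,i=3
  [0] ..... => .  t=6,i=0
  bits 01000111010000111101100011111010 = 1195628794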